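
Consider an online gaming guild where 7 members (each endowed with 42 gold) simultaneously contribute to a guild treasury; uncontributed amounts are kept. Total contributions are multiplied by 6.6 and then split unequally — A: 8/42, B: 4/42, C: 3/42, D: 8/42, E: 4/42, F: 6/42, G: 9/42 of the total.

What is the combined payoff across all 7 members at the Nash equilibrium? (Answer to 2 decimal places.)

999.60 gold

Player j's private return per contributed unit is 6.6 × (j's share). Contributing is weakly dominant for j when that share is at least 1/6.6 = 0.1515, and contributing 0 is dominant otherwise.
A, D and G are above the threshold, contributing 42 each; the remaining 4 contribute 0. Total contributed: 126.
The guild treasury pays out 6.6 × 126 = 831.60 in total (split across the unequal shares, but the aggregate is all that matters for the group sum).
The 4 free-riders keep 42 each, adding 168. Group total = 168 + 831.60 = 999.60.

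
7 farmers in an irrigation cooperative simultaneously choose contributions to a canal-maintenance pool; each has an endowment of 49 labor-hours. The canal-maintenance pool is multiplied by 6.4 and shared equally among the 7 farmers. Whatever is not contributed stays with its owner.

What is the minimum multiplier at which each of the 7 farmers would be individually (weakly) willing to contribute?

7

A contributed unit returns (multiplier)/7 to its contributor.
This reaches 1 exactly when the multiplier is 7.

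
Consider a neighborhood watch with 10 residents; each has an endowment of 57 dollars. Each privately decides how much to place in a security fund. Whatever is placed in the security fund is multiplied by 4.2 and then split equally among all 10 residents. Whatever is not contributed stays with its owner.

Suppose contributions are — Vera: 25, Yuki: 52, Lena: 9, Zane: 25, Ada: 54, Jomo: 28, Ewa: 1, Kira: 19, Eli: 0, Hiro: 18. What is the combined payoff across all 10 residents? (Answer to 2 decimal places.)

1309.20 dollars

Total contributed: 25 + 52 + 9 + 25 + 54 + 28 + 1 + 19 + 0 + 18 = 231; total kept: 10 × 57 − 231 = 339.
The security fund pays out 4.2 × 231 = 970.20 in aggregate.
Group total = 339 + 970.20 = 1309.20.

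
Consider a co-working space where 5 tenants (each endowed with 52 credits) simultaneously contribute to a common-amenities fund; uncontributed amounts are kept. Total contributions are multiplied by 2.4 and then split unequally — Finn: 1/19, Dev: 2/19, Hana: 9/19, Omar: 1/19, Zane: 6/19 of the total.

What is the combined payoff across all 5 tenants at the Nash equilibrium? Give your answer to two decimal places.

332.80 credits

Player j's private return per contributed unit is 2.4 × (j's share). Contributing is weakly dominant for j when that share is at least 1/2.4 = 0.4167, and contributing 0 is dominant otherwise.
The only share above 0.4167 is Hana's 9/19, contributing 52; the remaining 4 contribute 0. Total contributed: 52.
The common-amenities fund pays out 2.4 × 52 = 124.80 in total (split across the unequal shares, but the aggregate is all that matters for the group sum).
The 4 free-riders keep 52 each, adding 208. Group total = 208 + 124.80 = 332.80.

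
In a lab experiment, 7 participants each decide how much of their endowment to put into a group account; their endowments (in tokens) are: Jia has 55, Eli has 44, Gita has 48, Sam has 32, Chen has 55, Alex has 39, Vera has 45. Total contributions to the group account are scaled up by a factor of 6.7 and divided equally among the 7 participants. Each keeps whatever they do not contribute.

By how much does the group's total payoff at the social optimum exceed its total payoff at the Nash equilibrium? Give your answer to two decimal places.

1812.60 tokens

The private return per contributed unit is 6.7/7 = 0.9571 < 1 for every player regardless of endowment, so the Nash equilibrium is zero contribution and the group total is Σ E_j = 55 + 44 + 48 + 32 + 55 + 39 + 45 = 318.
Each contributed unit returns 6.700 to the group, so the social optimum is full contribution by everyone: group total = 6.700 × 318 = 2130.60.
Efficiency loss = (6.700 − 1) × 318 = 1812.60.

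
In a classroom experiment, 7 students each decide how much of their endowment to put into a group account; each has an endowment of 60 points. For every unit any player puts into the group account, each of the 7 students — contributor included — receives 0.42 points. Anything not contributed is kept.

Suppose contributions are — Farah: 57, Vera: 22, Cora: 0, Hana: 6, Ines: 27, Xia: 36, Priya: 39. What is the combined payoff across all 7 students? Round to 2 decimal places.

782.78 points

Total contributed: 57 + 22 + 0 + 6 + 27 + 36 + 39 = 187; total kept: 7 × 60 − 187 = 233.
The group account pays out 0.42 × 7 × 187 = 549.78 in aggregate.
Group total = 233 + 549.78 = 782.78.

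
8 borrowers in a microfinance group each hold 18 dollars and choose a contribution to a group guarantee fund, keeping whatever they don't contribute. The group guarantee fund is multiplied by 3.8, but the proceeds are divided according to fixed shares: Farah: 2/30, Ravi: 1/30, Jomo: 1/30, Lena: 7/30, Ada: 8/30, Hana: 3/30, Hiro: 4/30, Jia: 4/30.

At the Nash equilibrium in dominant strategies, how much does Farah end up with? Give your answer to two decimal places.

22.56 dollars

For player j, contributing a unit is worthwhile iff 3.8 × (j's share) ≥ 1, i.e. iff j's share is at least 0.2632.
Ada alone (share 8/30) is above the threshold, contributing 18; the remaining 7 contribute 0. Total contributed: 18.
Farah keeps 18 and receives 3.8 × 18 × 2/30 = 4.56 from the group guarantee fund, for a payoff of 22.56.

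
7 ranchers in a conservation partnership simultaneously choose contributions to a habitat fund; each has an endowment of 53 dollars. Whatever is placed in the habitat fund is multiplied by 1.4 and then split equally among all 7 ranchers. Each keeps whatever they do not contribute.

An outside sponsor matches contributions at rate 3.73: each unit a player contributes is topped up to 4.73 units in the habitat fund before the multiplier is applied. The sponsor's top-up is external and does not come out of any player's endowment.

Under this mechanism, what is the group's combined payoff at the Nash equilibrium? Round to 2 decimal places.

With the mechanism, a contributed unit returns 1.4 × 4.73 / 7 = 0.9460 per unit of net cost — still below 1 — so contributing 0 remains dominant for every player.
At the Nash equilibrium no one contributes; group total payoff = 7 × 53 = 371.

371.00 dollars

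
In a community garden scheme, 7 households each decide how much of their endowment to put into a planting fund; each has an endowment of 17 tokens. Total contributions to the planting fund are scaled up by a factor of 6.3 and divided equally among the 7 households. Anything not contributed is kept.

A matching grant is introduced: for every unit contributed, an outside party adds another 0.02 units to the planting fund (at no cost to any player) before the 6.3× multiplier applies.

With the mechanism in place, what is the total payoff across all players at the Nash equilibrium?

Even with the mechanism, each unit contributed returns only 6.3 × 1.02 / 7 = 0.9180 per unit of net cost, so contributing nothing is still dominant.
Everyone keeps their endowment and the group total is 7 × 17 = 119.

119.00 tokens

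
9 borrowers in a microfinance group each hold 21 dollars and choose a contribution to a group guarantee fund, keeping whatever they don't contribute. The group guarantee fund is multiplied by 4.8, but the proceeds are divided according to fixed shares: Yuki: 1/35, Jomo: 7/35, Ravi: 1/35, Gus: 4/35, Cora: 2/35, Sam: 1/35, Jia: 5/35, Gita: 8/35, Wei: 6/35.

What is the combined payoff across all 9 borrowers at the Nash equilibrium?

268.80 dollars

Player j's private return per contributed unit is 4.8 × (j's share). Contributing is weakly dominant for j when that share is at least 1/4.8 = 0.2083, and contributing 0 is dominant otherwise.
Only Gita (8/35) clears that bar, contributing 21; the remaining 8 contribute 0. Total contributed: 21.
The group guarantee fund pays out 4.8 × 21 = 100.80 in total (split across the unequal shares, but the aggregate is all that matters for the group sum).
The 8 free-riders keep 21 each, adding 168. Group total = 168 + 100.80 = 268.80.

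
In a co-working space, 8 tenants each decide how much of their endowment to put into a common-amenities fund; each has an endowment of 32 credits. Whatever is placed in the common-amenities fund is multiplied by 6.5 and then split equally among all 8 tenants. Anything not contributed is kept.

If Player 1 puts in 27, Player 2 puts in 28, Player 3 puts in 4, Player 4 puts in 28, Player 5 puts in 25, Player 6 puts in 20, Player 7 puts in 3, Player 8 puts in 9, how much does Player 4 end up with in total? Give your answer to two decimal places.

Total contributed: 27 + 28 + 4 + 28 + 25 + 20 + 3 + 9 = 144.
Each receives 6.5 × 144 / 8 = 117.00 from the common-amenities fund.
Player 4 keeps 32 − 28 = 4, so Player 4's payoff is 4 + 117.00 = 121.00.

121.00 credits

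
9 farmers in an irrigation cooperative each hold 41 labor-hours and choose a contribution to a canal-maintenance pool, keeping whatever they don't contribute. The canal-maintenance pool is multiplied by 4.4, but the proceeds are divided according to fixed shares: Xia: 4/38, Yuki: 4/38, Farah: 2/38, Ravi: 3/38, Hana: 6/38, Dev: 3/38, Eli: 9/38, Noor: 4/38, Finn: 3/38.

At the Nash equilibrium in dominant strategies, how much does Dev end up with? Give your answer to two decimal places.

Each unit j contributes comes back to j as 4.4 × (j's share), so j prefers to contribute only if that share exceeds 1/4.4 = 0.2273; otherwise keeping the unit dominates.
The only share above 0.2273 is Eli's 9/38, contributing 41; the remaining 8 contribute 0. Total contributed: 41.
Dev keeps 41 and receives 4.4 × 41 × 3/38 = 14.24 from the canal-maintenance pool, for a payoff of 55.24.

55.24 labor-hours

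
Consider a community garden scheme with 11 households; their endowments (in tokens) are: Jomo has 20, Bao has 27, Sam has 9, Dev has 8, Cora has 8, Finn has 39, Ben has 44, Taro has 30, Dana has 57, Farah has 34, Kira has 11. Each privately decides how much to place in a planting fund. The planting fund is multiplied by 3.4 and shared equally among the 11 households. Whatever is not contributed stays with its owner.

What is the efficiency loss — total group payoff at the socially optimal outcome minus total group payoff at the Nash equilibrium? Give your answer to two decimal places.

688.80 tokens

The private return per contributed unit is 3.4/11 = 0.3091 < 1 for every player regardless of endowment, so the Nash equilibrium is zero contribution and the group total is Σ E_j = 20 + 27 + 9 + 8 + 8 + 39 + 44 + 30 + 57 + 34 + 11 = 287.
Each contributed unit returns 3.400 to the group, so the social optimum is full contribution by everyone: group total = 3.400 × 287 = 975.80.
Efficiency loss = (3.400 − 1) × 287 = 688.80.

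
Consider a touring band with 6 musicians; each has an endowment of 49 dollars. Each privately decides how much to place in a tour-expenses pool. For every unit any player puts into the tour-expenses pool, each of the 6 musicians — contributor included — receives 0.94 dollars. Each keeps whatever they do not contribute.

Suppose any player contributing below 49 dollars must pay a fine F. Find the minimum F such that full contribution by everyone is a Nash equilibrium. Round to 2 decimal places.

2.94 dollars

Given the others contribute fully, the best deviation is to contribute 0 (any partial contribution still incurs the fine and gives up units whose private return 0.94 is below 1).
Deviating from 49 to 0 saves 49 dollars but forfeits the deviator's share of the drop in the tour-expenses pool: 0.94 × 49 = 46.06.
So the deviation gain is 49 − 46.06 = 2.94, and the fine must be at least 2.94 dollars to wipe it out.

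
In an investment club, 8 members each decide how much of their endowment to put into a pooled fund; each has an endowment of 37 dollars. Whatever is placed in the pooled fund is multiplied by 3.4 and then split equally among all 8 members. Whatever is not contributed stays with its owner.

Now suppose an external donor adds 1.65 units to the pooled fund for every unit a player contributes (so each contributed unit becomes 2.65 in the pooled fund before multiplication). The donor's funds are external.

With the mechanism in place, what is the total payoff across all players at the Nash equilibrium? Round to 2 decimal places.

2666.96 dollars

With the mechanism, a contributed unit returns 3.4 × 2.65 / 8 = 1.1263 per unit of net cost to the contributor — now above 1 — so contributing fully is weakly dominant for every player.
At the Nash equilibrium everyone contributes 37. Group total payoff = 3.4 × 2.65 × 296 = 2666.96.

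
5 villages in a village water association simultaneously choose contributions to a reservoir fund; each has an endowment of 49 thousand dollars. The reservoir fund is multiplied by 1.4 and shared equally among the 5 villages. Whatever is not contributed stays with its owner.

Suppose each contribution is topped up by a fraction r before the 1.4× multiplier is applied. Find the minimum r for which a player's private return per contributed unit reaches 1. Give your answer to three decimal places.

2.571

With matching at rate r, one contributed unit becomes (1 + r) in the reservoir fund and returns 1.4 × (1 + r) / 5 to the contributor.
Setting this equal to 1: 1 + r = 5/1.4 = 3.5714.
So the minimum matching rate is r = 3.5714 − 1 = 2.571.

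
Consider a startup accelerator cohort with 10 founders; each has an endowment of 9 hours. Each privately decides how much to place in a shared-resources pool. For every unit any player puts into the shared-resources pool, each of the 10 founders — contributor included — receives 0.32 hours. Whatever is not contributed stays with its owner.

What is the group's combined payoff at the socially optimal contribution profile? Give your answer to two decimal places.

Each contributed unit returns 3.200 to the group as a whole (0.32 to each of 10 players), which exceeds 1, so the social optimum is full contribution: group total = 3.200 × 90 = 288.00.

288.00 hours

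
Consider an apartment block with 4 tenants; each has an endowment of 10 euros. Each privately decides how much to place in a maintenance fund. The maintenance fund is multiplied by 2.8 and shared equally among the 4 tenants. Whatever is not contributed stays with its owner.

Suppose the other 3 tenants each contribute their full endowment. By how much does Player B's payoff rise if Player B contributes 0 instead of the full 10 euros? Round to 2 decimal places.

Switching from a contribution of 10 to 0 lets Player B keep an extra 10 euros, but lowers the maintenance fund by 10, which costs Player B their own share of that drop: 2.8/4 × 10 = 7.00.
Net gain = 10 − 7.00 = 3.00. The private return per contributed unit (0.7000) is below 1, so free-riding is indeed the best response regardless of what the others do.

3.00 euros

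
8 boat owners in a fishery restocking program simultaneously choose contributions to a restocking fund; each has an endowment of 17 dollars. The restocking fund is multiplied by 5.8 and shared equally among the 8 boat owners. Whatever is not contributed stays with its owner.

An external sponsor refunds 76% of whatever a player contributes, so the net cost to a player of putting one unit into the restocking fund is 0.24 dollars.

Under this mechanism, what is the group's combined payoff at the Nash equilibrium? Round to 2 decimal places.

892.16 dollars

The effective private return per unit is now (5.8/8) / 0.24 = 3.0208 > 1, so every player's dominant strategy flips to full contribution.
So the Nash equilibrium is full contribution by all 8; the group earns 8 × (17 × 0.76 + 5.8 × 17) = 892.16.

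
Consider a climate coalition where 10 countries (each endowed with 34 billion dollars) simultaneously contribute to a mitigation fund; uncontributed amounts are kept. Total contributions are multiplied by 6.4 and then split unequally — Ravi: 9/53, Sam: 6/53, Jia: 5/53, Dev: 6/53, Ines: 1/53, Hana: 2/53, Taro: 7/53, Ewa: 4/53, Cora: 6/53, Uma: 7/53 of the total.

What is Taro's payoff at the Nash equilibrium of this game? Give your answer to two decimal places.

62.74 billion dollars

A player with share s gets back 6.4·s per unit contributed, so full contribution is dominant for anyone with s > 1/6.4 = 0.1563 and zero contribution is dominant for anyone below.
Only Ravi (9/53) clears that bar, contributing 34; the remaining 9 contribute 0. Total contributed: 34.
Taro keeps 34 and receives 6.4 × 34 × 7/53 = 28.74 from the mitigation fund, for a payoff of 62.74.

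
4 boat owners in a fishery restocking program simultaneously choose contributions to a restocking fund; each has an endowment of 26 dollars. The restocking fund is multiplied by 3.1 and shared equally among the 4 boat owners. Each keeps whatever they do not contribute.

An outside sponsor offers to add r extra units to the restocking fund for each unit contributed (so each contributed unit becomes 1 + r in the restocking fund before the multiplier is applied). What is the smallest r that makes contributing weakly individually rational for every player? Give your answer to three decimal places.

With matching at rate r, one contributed unit becomes (1 + r) in the restocking fund and returns 3.1 × (1 + r) / 4 to the contributor.
Setting this equal to 1: 1 + r = 4/3.1 = 1.2903.
So the minimum matching rate is r = 1.2903 − 1 = 0.290.

0.290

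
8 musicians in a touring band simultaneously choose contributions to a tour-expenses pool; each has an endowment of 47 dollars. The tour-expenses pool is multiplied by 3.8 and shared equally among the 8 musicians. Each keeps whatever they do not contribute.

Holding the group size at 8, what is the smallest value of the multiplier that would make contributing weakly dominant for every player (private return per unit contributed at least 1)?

A contributed unit returns (multiplier)/8 to its contributor.
This reaches 1 exactly when the multiplier is 8.

8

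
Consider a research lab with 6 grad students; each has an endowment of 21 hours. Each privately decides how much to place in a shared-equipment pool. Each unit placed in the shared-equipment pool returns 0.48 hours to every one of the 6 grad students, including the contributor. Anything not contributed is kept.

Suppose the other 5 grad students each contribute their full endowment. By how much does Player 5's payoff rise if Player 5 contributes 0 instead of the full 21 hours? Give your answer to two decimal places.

Switching from a contribution of 21 to 0 lets Player 5 keep an extra 21 hours, but lowers the shared-equipment pool by 21, which costs Player 5 their own share of that drop: 0.48 × 21 = 10.08.
Net gain = 21 − 10.08 = 10.92. The private return per contributed unit (0.48) is below 1, so free-riding is indeed the best response regardless of what the others do.

10.92 hours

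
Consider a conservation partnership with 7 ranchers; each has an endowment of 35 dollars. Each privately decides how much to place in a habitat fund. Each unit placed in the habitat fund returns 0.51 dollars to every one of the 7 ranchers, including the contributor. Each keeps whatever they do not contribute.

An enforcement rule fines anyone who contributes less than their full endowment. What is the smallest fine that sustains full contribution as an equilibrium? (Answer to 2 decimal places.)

Given the others contribute fully, the best deviation is to contribute 0 (any partial contribution still incurs the fine and gives up units whose private return 0.51 is below 1).
Deviating from 35 to 0 saves 35 dollars but forfeits the deviator's share of the drop in the habitat fund: 0.51 × 35 = 17.85.
So the deviation gain is 35 − 17.85 = 17.15, and the fine must be at least 17.15 dollars to wipe it out.

17.15 dollars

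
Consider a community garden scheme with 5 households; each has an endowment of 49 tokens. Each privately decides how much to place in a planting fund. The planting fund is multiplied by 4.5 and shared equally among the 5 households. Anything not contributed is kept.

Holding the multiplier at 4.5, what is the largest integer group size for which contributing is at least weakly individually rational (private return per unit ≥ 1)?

4

Private return per unit is 4.5/(group size), which is ≥ 1 whenever the group size is ≤ 4.5.
The largest such integer is 4.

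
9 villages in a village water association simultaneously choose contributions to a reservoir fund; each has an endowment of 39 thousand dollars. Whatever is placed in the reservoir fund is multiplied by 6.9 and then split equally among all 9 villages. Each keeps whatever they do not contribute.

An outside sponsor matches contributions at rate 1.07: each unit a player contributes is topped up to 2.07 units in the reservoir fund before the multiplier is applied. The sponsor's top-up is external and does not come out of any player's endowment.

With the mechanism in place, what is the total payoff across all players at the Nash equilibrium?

Under the mechanism each unit contributed yields 6.9 × 2.07 / 9 = 1.5870 back to its contributor per unit of net cost, which exceeds 1, making full contribution the dominant choice for everyone.
So the Nash equilibrium is full contribution by all 9; the group earns 6.9 × 2.07 × 351 = 5013.33.

5013.33 thousand dollars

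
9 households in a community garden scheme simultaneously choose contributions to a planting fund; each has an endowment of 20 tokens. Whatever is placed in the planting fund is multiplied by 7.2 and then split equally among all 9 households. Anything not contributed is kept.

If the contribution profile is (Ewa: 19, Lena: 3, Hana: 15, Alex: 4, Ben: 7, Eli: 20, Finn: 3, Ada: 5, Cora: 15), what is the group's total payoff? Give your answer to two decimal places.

Total contributed: 19 + 3 + 15 + 4 + 7 + 20 + 3 + 5 + 15 = 91; total kept: 9 × 20 − 91 = 89.
The planting fund pays out 7.2 × 91 = 655.20 in aggregate.
Group total = 89 + 655.20 = 744.20.

744.20 tokens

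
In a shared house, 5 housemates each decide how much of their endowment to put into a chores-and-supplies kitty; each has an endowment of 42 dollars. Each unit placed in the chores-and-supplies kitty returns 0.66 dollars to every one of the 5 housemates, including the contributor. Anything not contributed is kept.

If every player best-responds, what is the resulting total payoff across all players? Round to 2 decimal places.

210.00 dollars

The private return per contributed unit is 0.66 < 1, so contributing 0 is dominant for every player. At the Nash equilibrium everyone keeps their 42, and the group total is 5 × 42 = 210.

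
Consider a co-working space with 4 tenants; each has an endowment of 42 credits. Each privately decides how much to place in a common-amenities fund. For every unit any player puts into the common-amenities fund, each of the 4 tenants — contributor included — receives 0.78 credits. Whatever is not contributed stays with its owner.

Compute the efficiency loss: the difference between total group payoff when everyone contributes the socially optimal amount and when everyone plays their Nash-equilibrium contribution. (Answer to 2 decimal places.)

356.16 credits

The private return per contributed unit is 0.78 < 1, so contributing 0 is dominant for every player. At the Nash equilibrium everyone keeps their 42, and the group total is 4 × 42 = 168.
Each contributed unit returns 3.120 to the group as a whole (0.78 to each of 4 players), which exceeds 1, so the social optimum is full contribution: group total = 3.120 × 168 = 524.16.
Efficiency loss = 524.16 − 168 = 356.16.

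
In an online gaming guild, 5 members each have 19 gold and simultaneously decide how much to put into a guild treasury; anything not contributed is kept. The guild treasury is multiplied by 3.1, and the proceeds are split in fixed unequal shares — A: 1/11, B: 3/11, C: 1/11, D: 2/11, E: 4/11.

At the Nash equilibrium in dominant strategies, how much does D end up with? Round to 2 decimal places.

For player j, contributing a unit is worthwhile iff 3.1 × (j's share) ≥ 1, i.e. iff j's share is at least 0.3226.
E alone (share 4/11) is above the threshold, contributing 19; the remaining 4 contribute 0. Total contributed: 19.
D keeps 19 and receives 3.1 × 19 × 2/11 = 10.71 from the guild treasury, for a payoff of 29.71.

29.71 gold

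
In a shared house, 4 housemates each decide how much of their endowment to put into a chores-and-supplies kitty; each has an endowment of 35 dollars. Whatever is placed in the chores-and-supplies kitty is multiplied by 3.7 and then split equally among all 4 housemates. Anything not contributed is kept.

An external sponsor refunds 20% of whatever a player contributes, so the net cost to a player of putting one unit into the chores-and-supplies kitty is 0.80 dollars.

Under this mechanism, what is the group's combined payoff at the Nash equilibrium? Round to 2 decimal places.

546.00 dollars

The effective private return per unit is now (3.7/4) / 0.80 = 1.1563 > 1, so every player's dominant strategy flips to full contribution.
So the Nash equilibrium is full contribution by all 4; the group earns 4 × (35 × 0.20 + 3.7 × 35) = 546.00.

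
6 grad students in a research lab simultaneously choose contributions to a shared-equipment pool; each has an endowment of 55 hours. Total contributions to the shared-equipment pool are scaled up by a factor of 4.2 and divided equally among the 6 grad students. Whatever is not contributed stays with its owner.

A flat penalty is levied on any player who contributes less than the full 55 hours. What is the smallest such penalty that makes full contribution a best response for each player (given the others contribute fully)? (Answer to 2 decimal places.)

16.50 hours

Given the others contribute fully, the best deviation is to contribute 0 (any partial contribution still incurs the fine and gives up units whose private return 0.7000 is below 1).
Deviating from 55 to 0 saves 55 hours but forfeits the deviator's share of the drop in the shared-equipment pool: 4.2/6 × 55 = 38.50.
So the deviation gain is 55 − 38.50 = 16.50, and the fine must be at least 16.50 hours to wipe it out.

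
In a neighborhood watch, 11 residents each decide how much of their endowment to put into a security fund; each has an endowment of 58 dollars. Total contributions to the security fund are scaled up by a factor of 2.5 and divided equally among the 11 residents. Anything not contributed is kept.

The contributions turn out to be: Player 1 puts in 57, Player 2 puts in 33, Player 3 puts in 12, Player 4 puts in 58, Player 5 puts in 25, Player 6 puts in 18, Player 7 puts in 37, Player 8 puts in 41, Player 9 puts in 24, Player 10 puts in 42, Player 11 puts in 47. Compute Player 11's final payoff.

Total contributed: 57 + 33 + 12 + 58 + 25 + 18 + 37 + 41 + 24 + 42 + 47 = 394.
Each receives 2.5 × 394 / 11 = 89.55 from the security fund.
Player 11 keeps 58 − 47 = 11, so Player 11's payoff is 11 + 89.55 = 100.55.

100.55 dollars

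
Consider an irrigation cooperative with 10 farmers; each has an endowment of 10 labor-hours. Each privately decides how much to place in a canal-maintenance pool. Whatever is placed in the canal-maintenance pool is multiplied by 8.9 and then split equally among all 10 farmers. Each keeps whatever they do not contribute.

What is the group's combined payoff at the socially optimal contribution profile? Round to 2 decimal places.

Each contributed unit returns 8.900 to the group as a whole (0.8900 to each of 10 players), which exceeds 1, so the social optimum is full contribution: group total = 8.900 × 100 = 890.00.

890.00 labor-hours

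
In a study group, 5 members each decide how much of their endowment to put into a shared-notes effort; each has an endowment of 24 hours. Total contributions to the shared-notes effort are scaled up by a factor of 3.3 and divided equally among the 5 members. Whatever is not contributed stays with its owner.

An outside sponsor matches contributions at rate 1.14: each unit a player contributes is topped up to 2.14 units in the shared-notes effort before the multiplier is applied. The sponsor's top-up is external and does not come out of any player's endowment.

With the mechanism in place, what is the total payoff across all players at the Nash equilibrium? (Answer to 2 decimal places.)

Under the mechanism each unit contributed yields 3.3 × 2.14 / 5 = 1.4124 back to its contributor per unit of net cost, which exceeds 1, making full contribution the dominant choice for everyone.
So the Nash equilibrium is full contribution by all 5; the group earns 3.3 × 2.14 × 120 = 847.44.

847.44 hours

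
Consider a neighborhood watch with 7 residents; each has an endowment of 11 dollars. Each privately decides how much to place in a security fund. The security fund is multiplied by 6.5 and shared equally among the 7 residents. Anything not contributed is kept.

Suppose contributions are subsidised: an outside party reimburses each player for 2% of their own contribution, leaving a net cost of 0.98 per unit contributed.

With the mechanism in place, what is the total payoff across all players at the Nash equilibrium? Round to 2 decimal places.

With the mechanism, a contributed unit returns (6.5/7) / 0.98 = 0.9475 per unit of net cost — still below 1 — so contributing 0 remains dominant for every player.
Everyone keeps their endowment and the group total is 7 × 11 = 77.

77.00 dollars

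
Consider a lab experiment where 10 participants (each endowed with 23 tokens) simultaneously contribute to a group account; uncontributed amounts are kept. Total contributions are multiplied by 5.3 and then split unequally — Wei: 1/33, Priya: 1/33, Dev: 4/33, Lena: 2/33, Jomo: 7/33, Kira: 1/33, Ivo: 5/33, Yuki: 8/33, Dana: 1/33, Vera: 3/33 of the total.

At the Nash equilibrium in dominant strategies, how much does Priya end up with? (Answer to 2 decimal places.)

30.39 tokens

Player j's private return per contributed unit is 5.3 × (j's share). Contributing is weakly dominant for j when that share is at least 1/5.3 = 0.1887, and contributing 0 is dominant otherwise.
Jomo and Yuki clear that bar, contributing 23 each; the remaining 8 contribute 0. Total contributed: 46.
Priya keeps 23 and receives 5.3 × 46 × 1/33 = 7.39 from the group account, for a payoff of 30.39.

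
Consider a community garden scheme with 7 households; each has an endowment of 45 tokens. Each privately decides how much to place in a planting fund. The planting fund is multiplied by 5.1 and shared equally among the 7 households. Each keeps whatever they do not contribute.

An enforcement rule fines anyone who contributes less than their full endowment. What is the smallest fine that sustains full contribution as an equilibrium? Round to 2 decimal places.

12.21 tokens

Given the others contribute fully, the best deviation is to contribute 0 (any partial contribution still incurs the fine and gives up units whose private return 0.7286 is below 1).
Deviating from 45 to 0 saves 45 tokens but forfeits the deviator's share of the drop in the planting fund: 5.1/7 × 45 = 32.79.
So the deviation gain is 45 − 32.79 = 12.21, and the fine must be at least 12.21 tokens to wipe it out.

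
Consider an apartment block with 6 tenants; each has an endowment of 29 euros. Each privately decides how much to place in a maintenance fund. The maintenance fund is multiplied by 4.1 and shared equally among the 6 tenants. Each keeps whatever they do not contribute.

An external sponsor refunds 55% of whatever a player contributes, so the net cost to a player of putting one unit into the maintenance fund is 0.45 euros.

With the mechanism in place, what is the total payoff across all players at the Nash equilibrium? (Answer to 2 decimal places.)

Under the mechanism each unit contributed yields (4.1/6) / 0.45 = 1.5185 back to its contributor per unit of net cost, which exceeds 1, making full contribution the dominant choice for everyone.
So the Nash equilibrium is full contribution by all 6; the group earns 6 × (29 × 0.55 + 4.1 × 29) = 809.10.

809.10 euros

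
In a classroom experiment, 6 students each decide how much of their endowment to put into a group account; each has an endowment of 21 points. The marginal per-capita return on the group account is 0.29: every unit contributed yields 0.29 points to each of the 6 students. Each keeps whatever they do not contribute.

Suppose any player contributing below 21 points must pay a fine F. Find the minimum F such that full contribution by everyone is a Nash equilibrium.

14.91 points

Given the others contribute fully, the best deviation is to contribute 0 (any partial contribution still incurs the fine and gives up units whose private return 0.29 is below 1).
Deviating from 21 to 0 saves 21 points but forfeits the deviator's share of the drop in the group account: 0.29 × 21 = 6.09.
So the deviation gain is 21 − 6.09 = 14.91, and the fine must be at least 14.91 points to wipe it out.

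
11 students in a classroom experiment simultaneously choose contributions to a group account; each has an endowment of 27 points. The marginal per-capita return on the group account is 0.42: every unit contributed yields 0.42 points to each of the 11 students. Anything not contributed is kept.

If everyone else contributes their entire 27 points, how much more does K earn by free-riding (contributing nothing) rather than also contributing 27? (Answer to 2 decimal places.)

15.66 points

Switching from a contribution of 27 to 0 lets K keep an extra 27 points, but lowers the group account by 27, which costs K their own share of that drop: 0.42 × 27 = 11.34.
Net gain = 27 − 11.34 = 15.66. The private return per contributed unit (0.42) is below 1, so free-riding is indeed the best response regardless of what the others do.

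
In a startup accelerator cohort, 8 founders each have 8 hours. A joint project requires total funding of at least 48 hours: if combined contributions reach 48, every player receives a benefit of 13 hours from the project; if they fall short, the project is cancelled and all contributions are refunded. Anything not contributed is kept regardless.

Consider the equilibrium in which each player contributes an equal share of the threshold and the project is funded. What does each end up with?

15 hours

Equal share of the threshold: 48/8 = 6.
At this profile no one gains by cutting their contribution: any cut drops the total below 48, the project is cancelled, contributions are refunded, and the deviator ends with 8, which is less than 8 − 6 + 13 = 15. Contributing more than 6 just wastes the excess. So contributing exactly 6 is a best response.
Each player's payoff: 8 − 6 + 13 = 15.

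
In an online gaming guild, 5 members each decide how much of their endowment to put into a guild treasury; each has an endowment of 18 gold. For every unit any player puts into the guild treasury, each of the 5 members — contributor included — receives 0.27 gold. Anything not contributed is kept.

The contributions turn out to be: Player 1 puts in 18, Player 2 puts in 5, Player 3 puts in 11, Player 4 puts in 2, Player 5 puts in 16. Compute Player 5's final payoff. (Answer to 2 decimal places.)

16.04 gold

Total contributed: 18 + 5 + 11 + 2 + 16 = 52.
Each receives 0.27 × 52 = 14.04 from the guild treasury.
Player 5 keeps 18 − 16 = 2, so Player 5's payoff is 2 + 14.04 = 16.04.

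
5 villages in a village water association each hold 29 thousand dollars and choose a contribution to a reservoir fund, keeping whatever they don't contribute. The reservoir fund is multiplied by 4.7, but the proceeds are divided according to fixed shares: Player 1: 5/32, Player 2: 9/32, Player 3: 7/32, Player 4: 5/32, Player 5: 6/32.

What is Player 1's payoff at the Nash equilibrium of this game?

71.59 thousand dollars

Each unit j contributes comes back to j as 4.7 × (j's share), so j prefers to contribute only if that share exceeds 1/4.7 = 0.2128; otherwise keeping the unit dominates.
Player 2 and Player 3 clear that bar, contributing 29 each; the remaining 3 contribute 0. Total contributed: 58.
Player 1 keeps 29 and receives 4.7 × 58 × 5/32 = 42.59 from the reservoir fund, for a payoff of 71.59.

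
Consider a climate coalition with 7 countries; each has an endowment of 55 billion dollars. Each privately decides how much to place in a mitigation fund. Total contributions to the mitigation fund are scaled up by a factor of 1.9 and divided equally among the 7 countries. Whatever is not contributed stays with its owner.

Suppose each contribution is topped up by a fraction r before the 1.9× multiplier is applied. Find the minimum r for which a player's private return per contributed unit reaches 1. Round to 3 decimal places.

With matching at rate r, one contributed unit becomes (1 + r) in the mitigation fund and returns 1.9 × (1 + r) / 7 to the contributor.
Setting this equal to 1: 1 + r = 7/1.9 = 3.6842.
So the minimum matching rate is r = 3.6842 − 1 = 2.684.

2.684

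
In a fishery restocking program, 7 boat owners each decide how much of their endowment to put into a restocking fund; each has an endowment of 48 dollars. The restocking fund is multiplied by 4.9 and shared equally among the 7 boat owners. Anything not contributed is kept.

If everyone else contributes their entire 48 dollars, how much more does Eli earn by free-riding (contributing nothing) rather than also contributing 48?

14.40 dollars

Switching from a contribution of 48 to 0 lets Eli keep an extra 48 dollars, but lowers the restocking fund by 48, which costs Eli their own share of that drop: 4.9/7 × 48 = 33.60.
Net gain = 48 − 33.60 = 14.40. The private return per contributed unit (0.7000) is below 1, so free-riding is indeed the best response regardless of what the others do.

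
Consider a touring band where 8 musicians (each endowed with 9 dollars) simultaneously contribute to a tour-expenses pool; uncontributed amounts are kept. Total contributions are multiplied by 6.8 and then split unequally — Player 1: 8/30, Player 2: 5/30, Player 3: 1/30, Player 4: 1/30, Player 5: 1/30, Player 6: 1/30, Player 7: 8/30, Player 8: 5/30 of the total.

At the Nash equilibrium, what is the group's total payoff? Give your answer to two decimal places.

Each unit j contributes comes back to j as 6.8 × (j's share), so j prefers to contribute only if that share exceeds 1/6.8 = 0.1471; otherwise keeping the unit dominates.
The shares above 0.1471 belong to Player 1, Player 2, Player 7 and Player 8, contributing 9 each; the remaining 4 contribute 0. Total contributed: 36.
The tour-expenses pool pays out 6.8 × 36 = 244.80 in total (split across the unequal shares, but the aggregate is all that matters for the group sum).
The 4 free-riders keep 9 each, adding 36. Group total = 36 + 244.80 = 280.80.

280.80 dollars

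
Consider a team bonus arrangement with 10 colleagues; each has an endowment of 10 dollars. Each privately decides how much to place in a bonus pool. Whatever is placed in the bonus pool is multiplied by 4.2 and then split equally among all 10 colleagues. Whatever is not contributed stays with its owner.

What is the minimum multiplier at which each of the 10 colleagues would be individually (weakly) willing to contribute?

A contributed unit returns (multiplier)/10 to its contributor.
This reaches 1 exactly when the multiplier is 10.

10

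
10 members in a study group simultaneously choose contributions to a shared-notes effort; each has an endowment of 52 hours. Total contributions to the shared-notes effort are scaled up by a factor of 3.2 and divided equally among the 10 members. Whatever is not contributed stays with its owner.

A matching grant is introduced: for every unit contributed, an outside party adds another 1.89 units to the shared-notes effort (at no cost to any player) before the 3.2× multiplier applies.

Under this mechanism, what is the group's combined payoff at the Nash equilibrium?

With the mechanism, a contributed unit returns 3.2 × 2.89 / 10 = 0.9248 per unit of net cost — still below 1 — so contributing 0 remains dominant for every player.
At the Nash equilibrium no one contributes; group total payoff = 10 × 52 = 520.

520.00 hours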